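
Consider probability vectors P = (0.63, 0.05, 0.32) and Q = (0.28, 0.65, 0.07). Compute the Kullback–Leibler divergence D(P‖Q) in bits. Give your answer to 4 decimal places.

1.2537 bits

D(P‖Q) = Σ p·log₂(p/q).
  0.63·log₂(0.63/0.28) = 0.73705
  0.05·log₂(0.05/0.65) = -0.18502
  0.32·log₂(0.32/0.07) = 0.70165
D(P‖Q) = 1.2537 bits.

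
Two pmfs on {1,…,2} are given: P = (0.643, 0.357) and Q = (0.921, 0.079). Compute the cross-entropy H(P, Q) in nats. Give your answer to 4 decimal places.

H(P,Q) = −Σ p·ln q.
  −0.643·ln(0.921) = 0.05292
  −0.357·ln(0.079) = 0.90618
H(P,Q) = 0.9591 nats.

0.9591 nats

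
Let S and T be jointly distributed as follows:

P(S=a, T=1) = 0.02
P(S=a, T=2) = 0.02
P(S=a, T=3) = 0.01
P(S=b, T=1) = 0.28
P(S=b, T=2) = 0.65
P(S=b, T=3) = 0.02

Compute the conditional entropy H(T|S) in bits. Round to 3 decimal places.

Chain rule: H(T|S) = H(S,T) − H(S).
Marginals: p(S) = (0.0500, 0.9500), p(T) = (0.3000, 0.6700, 0.0300).
H(S,T) = 1.3233 bits; H(S) = 0.2864 bits.
H(T|S) = 1.3233 − 0.2864 = 1.037 bits.

1.037 bits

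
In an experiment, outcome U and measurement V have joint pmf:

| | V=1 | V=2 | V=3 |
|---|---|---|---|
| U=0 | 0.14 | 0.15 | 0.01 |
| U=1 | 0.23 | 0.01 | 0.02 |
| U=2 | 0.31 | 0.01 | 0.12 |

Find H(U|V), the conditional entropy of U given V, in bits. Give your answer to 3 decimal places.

Chain rule: H(U|V) = H(U,V) − H(V).
Marginals: p(U) = (0.3000, 0.2600, 0.4400), p(V) = (0.6800, 0.1700, 0.1500).
H(U,V) = 2.4984 bits; H(V) = 1.2235 bits.
H(U|V) = 2.4984 − 1.2235 = 1.275 bits.

1.275 bits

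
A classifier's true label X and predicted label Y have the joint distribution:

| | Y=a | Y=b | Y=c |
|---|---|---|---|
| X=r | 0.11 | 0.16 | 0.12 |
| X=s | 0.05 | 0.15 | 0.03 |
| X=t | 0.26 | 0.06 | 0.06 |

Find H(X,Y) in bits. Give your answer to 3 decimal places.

2.911 bits

H(X,Y) = −Σ p(x,y)·log₂ p(x,y) over all 9 cells.
  cell (r,a): −0.11·log₂0.11 = 0.3503
  cell (r,b): −0.16·log₂0.16 = 0.4230
  cell (r,c): −0.12·log₂0.12 = 0.3671
  cell (s,a): −0.05·log₂0.05 = 0.2161
  cell (s,b): −0.15·log₂0.15 = 0.4105
  cell (s,c): −0.03·log₂0.03 = 0.1518
  cell (t,a): −0.26·log₂0.26 = 0.5053
  cell (t,b): −0.06·log₂0.06 = 0.2435
  cell (t,c): −0.06·log₂0.06 = 0.2435
Sum = 2.911 bits.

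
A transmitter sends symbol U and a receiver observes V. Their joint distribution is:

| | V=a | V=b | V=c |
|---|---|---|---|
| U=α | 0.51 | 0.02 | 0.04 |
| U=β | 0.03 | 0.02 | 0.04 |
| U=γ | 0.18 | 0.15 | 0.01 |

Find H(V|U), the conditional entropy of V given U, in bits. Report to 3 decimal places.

Marginals: p(U) = (0.5700, 0.0900, 0.3400), p(V) = (0.7200, 0.1900, 0.0900).
H(V|U) = Σ p(U) · H(V|U=·).
  U=α: p=0.5700, H(V|U=α) = 0.5821
  U=β: p=0.0900, H(V|U=β) = 1.5305
  U=γ: p=0.3400, H(V|U=γ) = 1.1562
Weighted sum = 0.863 bits.

0.863 bits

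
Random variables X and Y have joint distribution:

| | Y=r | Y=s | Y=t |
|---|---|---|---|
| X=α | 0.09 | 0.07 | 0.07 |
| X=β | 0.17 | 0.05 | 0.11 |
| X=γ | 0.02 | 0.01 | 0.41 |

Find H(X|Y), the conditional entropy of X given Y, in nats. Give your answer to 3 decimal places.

0.840 nats

Marginals: p(X) = (0.2300, 0.3300, 0.4400), p(Y) = (0.2800, 0.1300, 0.5900).
H(X|Y) = Σ p(Y) · H(X|Y=·).
  Y=r: p=0.2800, H(X|Y=r) = 0.8563
  Y=s: p=0.1300, H(X|Y=s) = 0.8981
  Y=t: p=0.5900, H(X|Y=t) = 0.8190
Weighted sum = 0.840 nats.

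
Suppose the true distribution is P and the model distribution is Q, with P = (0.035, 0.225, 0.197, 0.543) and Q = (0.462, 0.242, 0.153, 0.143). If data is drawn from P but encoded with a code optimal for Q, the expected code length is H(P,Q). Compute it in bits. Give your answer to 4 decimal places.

2.5567 bits

H(P,Q) = −Σ p·log₂ q.
  −0.035·log₂(0.462) = 0.03899
  −0.225·log₂(0.242) = 0.46056
  −0.197·log₂(0.153) = 0.53355
  −0.543·log₂(0.143) = 1.52361
H(P,Q) = 2.5567 bits.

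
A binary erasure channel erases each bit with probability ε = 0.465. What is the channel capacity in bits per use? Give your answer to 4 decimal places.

0.5350 bits

Binary erasure channel: capacity C = 1 − ε.
C = 1 − 0.465 = 0.5350 bits per channel use.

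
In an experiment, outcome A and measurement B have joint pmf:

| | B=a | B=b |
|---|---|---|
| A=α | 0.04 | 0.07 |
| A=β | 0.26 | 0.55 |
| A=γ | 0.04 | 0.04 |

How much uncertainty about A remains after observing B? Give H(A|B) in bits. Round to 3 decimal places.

Chain rule: H(A|B) = H(A,B) − H(B).
Marginals: p(A) = (0.1100, 0.8100, 0.0800), p(B) = (0.3400, 0.6600).
H(A,B) = 1.8055 bits; H(B) = 0.9248 bits.
H(A|B) = 1.8055 − 0.9248 = 0.881 bits.

0.881 bits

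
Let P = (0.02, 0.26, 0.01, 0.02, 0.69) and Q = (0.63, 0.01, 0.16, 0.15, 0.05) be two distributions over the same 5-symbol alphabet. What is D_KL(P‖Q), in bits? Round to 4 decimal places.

3.6372 bits

D(P‖Q) = Σ p·log₂(p/q).
  0.02·log₂(0.02/0.63) = -0.09955
  0.26·log₂(0.26/0.01) = 1.22211
  0.01·log₂(0.01/0.16) = -0.04000
  0.02·log₂(0.02/0.15) = -0.05814
  0.69·log₂(0.69/0.05) = 2.61275
D(P‖Q) = 3.6372 bits.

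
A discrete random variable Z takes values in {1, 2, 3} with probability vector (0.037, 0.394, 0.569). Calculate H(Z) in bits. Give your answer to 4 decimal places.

H(Z) = −Σ p·log₂ p.
  −(0.037)·log₂(0.037) = 0.17598
  −(0.394)·log₂(0.394) = 0.52943
  −(0.569)·log₂(0.569) = 0.46288
Sum: 0.17598 + 0.52943 + 0.46288 = 1.1683 bits.

1.1683 bits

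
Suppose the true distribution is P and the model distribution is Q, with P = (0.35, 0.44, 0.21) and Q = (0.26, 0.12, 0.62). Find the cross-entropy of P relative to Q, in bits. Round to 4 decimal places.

H(P,Q) = −Σ p·log₂ q.
  −0.35·log₂(0.26) = 0.68020
  −0.44·log₂(0.12) = 1.34591
  −0.21·log₂(0.62) = 0.14483
H(P,Q) = 2.1709 bits.

2.1709 bits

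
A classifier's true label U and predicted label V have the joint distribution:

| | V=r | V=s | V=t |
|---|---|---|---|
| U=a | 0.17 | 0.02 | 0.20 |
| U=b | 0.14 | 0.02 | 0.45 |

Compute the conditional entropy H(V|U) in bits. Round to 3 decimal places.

1.075 bits

Chain rule: H(V|U) = H(U,V) − H(U).
Marginals: p(U) = (0.3900, 0.6100), p(V) = (0.3100, 0.0400, 0.6500).
H(U,V) = 2.0402 bits; H(U) = 0.9648 bits.
H(V|U) = 2.0402 − 0.9648 = 1.075 bits.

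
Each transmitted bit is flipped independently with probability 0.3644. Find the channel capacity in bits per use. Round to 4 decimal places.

0.0537 bits

Binary symmetric channel: C = 1 − h₂(ε) where h₂ is the binary entropy function.
h₂(0.3644) = −0.3644·log₂0.3644 − 0.6356·log₂0.6356 = 0.9463.
C = 1 − 0.9463 = 0.0537 bits per channel use.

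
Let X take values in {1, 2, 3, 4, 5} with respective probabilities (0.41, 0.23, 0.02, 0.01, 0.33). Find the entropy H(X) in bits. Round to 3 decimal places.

1.722 bits

H(X) = −Σ p·log₂ p.
  −(0.41)·log₂(0.41) = 0.5274
  −(0.23)·log₂(0.23) = 0.4877
  −(0.02)·log₂(0.02) = 0.1129
  −(0.01)·log₂(0.01) = 0.0664
  −(0.33)·log₂(0.33) = 0.5278
Sum: 0.5274 + 0.4877 + 0.1129 + 0.0664 + 0.5278 = 1.722 bits.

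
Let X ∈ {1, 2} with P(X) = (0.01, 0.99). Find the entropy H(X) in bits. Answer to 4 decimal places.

0.0808 bits

H(X) = −Σ p·log₂ p.
  −(0.01)·log₂(0.01) = 0.06644
  −(0.99)·log₂(0.99) = 0.01435
Sum: 0.06644 + 0.01435 = 0.0808 bits.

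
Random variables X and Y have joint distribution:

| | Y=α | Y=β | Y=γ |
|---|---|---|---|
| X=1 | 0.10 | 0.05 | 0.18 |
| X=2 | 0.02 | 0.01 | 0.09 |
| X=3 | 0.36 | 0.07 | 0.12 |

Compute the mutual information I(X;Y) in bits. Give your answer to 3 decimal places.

0.138 bits

Marginals: p(X) = (0.3300, 0.1200, 0.5500), p(Y) = (0.4800, 0.1300, 0.3900).
I(X;Y) = H(X) + H(Y) − H(X,Y).
H(X) = 1.3693, H(Y) = 1.4207, H(X,Y) = 2.6518.
I(X;Y) = 1.3693 + 1.4207 − 2.6518 = 0.138 bits.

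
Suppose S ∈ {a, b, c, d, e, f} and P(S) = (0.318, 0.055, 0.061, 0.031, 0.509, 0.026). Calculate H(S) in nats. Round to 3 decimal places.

H(S) = −Σ p·ln p.
  −(0.318)·ln(0.318) = 0.3643
  −(0.055)·ln(0.055) = 0.1595
  −(0.061)·ln(0.061) = 0.1706
  −(0.031)·ln(0.031) = 0.1077
  −(0.509)·ln(0.509) = 0.3437
  −(0.026)·ln(0.026) = 0.0949
Sum: 0.3643 + 0.1595 + 0.1706 + 0.1077 + 0.3437 + 0.0949 = 1.241 nats.

1.241 nats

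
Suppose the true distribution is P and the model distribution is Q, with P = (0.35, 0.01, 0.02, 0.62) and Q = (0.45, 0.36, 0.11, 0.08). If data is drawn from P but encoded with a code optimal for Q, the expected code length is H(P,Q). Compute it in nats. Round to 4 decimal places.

H(P,Q) = −Σ p·ln q.
  −0.35·ln(0.45) = 0.27948
  −0.01·ln(0.36) = 0.01022
  −0.02·ln(0.11) = 0.04415
  −0.62·ln(0.08) = 1.56595
H(P,Q) = 1.8998 nats.

1.8998 nats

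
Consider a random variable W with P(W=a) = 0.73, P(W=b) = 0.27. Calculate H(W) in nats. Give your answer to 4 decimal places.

H(W) = −Σ p·ln p.
  −(0.73)·ln(0.73) = 0.22974
  −(0.27)·ln(0.27) = 0.35352
Sum: 0.22974 + 0.35352 = 0.5833 nats.

0.5833 nats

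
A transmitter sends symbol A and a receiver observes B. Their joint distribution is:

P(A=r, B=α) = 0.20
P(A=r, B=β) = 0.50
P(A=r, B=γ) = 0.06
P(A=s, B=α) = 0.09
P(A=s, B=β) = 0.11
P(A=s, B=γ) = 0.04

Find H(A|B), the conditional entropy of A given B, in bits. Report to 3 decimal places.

0.772 bits

Marginals: p(A) = (0.7600, 0.2400), p(B) = (0.2900, 0.6100, 0.1000).
H(A|B) = Σ p(B) · H(A|B=·).
  B=α: p=0.2900, H(A|B=α) = 0.8936
  B=β: p=0.6100, H(A|B=β) = 0.6808
  B=γ: p=0.1000, H(A|B=γ) = 0.9710
Weighted sum = 0.772 bits.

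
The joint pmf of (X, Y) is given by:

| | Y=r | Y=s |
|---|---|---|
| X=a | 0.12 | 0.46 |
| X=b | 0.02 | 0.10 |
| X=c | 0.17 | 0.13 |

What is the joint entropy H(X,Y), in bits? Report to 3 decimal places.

2.145 bits

H(X,Y) = −Σ p(x,y)·log₂ p(x,y) over all 6 cells.
  cell (a,r): −0.12·log₂0.12 = 0.3671
  cell (a,s): −0.46·log₂0.46 = 0.5153
  cell (b,r): −0.02·log₂0.02 = 0.1129
  cell (b,s): −0.10·log₂0.10 = 0.3322
  cell (c,r): −0.17·log₂0.17 = 0.4346
  cell (c,s): −0.13·log₂0.13 = 0.3826
Sum = 2.145 bits.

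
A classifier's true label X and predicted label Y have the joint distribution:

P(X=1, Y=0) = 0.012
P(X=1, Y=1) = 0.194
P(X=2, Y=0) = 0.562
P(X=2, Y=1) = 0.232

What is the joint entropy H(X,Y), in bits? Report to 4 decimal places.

1.4918 bits

H(X,Y) = −Σ p(x,y)·log₂ p(x,y) over all 4 cells.
  cell (1,0): −0.012·log₂0.012 = 0.07657
  cell (1,1): −0.194·log₂0.194 = 0.45898
  cell (2,0): −0.562·log₂0.562 = 0.46722
  cell (2,1): −0.232·log₂0.232 = 0.48901
Sum = 1.4918 bits.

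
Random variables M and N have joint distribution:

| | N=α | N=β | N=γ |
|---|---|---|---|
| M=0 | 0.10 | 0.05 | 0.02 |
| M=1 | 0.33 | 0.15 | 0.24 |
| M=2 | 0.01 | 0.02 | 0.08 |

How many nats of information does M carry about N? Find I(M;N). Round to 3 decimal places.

0.064 nats

Marginals: p(M) = (0.1700, 0.7200, 0.1100), p(N) = (0.4400, 0.2200, 0.3400).
I(M;N) = H(M) + H(N) − H(M,N).
H(M) = 0.7806, H(N) = 1.0611, H(M,N) = 1.7776.
I(M;N) = 0.7806 + 1.0611 − 1.7776 = 0.064 nats.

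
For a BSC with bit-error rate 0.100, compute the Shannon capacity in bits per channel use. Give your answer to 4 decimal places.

Binary symmetric channel: C = 1 − h₂(ε) where h₂ is the binary entropy function.
h₂(0.100) = −0.100·log₂0.100 − 0.900·log₂0.900 = 0.4690.
C = 1 − 0.4690 = 0.5310 bits per channel use.

0.5310 bits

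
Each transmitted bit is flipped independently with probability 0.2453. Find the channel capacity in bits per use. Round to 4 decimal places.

Binary symmetric channel: C = 1 − h₂(ε) where h₂ is the binary entropy function.
h₂(0.2453) = −0.2453·log₂0.2453 − 0.7547·log₂0.7547 = 0.8037.
C = 1 − 0.8037 = 0.1963 bits per channel use.

0.1963 bits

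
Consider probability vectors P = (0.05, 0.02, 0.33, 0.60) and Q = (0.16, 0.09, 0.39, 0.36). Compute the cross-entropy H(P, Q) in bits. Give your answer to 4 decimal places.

H(P,Q) = −Σ p·log₂ q.
  −0.05·log₂(0.16) = 0.13219
  −0.02·log₂(0.09) = 0.06948
  −0.33·log₂(0.39) = 0.44829
  −0.60·log₂(0.36) = 0.88436
H(P,Q) = 1.5343 bits.

1.5343 bits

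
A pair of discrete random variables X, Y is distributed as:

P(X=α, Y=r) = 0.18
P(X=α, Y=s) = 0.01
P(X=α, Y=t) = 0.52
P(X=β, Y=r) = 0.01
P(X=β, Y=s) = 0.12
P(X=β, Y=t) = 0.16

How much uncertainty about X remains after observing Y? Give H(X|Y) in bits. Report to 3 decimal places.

0.643 bits

Chain rule: H(X|Y) = H(X,Y) − H(Y).
Marginals: p(X) = (0.7100, 0.2900), p(Y) = (0.1900, 0.1300, 0.6800).
H(X,Y) = 1.8588 bits; H(Y) = 1.2162 bits.
H(X|Y) = 1.8588 − 1.2162 = 0.643 bits.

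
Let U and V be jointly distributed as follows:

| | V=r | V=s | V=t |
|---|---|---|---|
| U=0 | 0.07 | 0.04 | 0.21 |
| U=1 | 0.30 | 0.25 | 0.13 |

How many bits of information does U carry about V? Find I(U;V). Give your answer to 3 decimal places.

0.151 bits

Marginals: p(U) = (0.3200, 0.6800), p(V) = (0.3700, 0.2900, 0.3400).
I(U;V) = Σ p(x,y)·log₂[p(x,y)/(p(x)p(y))].
  (0,r): 0.07·log₂(0.5912) = -0.0531
  (0,s): 0.04·log₂(0.4310) = -0.0486
  (0,t): 0.21·log₂(1.9301) = 0.1992
  (1,r): 0.30·log₂(1.1924) = 0.0761
  (1,s): 0.25·log₂(1.2677) = 0.0856
  (1,t): 0.13·log₂(0.5623) = -0.1080
Sum = 0.151 bits.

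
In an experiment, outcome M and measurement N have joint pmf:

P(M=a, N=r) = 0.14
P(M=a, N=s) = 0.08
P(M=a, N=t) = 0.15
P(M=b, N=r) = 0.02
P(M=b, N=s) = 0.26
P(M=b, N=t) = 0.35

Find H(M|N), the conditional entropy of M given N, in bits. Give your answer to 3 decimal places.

0.795 bits

Chain rule: H(M|N) = H(M,N) − H(N).
Marginals: p(M) = (0.3700, 0.6300), p(N) = (0.1600, 0.3400, 0.5000).
H(M,N) = 2.2474 bits; H(N) = 1.4522 bits.
H(M|N) = 2.2474 − 1.4522 = 0.795 bits.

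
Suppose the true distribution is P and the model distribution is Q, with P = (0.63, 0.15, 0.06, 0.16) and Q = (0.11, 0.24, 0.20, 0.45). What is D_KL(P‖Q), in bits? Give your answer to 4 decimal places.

1.1416 bits

D(P‖Q) = Σ p·log₂(p/q).
  0.63·log₂(0.63/0.11) = 1.58624
  0.15·log₂(0.15/0.24) = -0.10171
  0.06·log₂(0.06/0.20) = -0.10422
  0.16·log₂(0.16/0.45) = -0.23870
D(P‖Q) = 1.1416 bits.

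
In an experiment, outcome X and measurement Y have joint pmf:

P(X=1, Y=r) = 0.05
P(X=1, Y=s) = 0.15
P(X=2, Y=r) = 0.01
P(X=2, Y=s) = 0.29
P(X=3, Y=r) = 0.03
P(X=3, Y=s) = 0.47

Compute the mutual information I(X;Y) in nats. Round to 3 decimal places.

Marginals: p(X) = (0.2000, 0.3000, 0.5000), p(Y) = (0.0900, 0.9100).
I(X;Y) = Σ p(x,y)·ln[p(x,y)/(p(x)p(y))].
  (1,r): 0.05·ln(2.7778) = 0.0511
  (1,s): 0.15·ln(0.8242) = -0.0290
  (2,r): 0.01·ln(0.3704) = -0.0099
  (2,s): 0.29·ln(1.0623) = 0.0175
  (3,r): 0.03·ln(0.6667) = -0.0122
  (3,s): 0.47·ln(1.0330) = 0.0152
Sum = 0.033 nats.

0.033 nats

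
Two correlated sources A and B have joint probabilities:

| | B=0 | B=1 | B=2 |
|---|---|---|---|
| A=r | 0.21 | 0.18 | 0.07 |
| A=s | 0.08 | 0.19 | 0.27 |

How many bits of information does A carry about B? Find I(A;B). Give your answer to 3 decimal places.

Marginals: p(A) = (0.4600, 0.5400), p(B) = (0.2900, 0.3700, 0.3400).
I(A;B) = Σ p(x,y)·log₂[p(x,y)/(p(x)p(y))].
  (r,0): 0.21·log₂(1.5742) = 0.1375
  (r,1): 0.18·log₂(1.0576) = 0.0145
  (r,2): 0.07·log₂(0.4476) = -0.0812
  (s,0): 0.08·log₂(0.5109) = -0.0775
  (s,1): 0.19·log₂(0.9510) = -0.0138
  (s,2): 0.27·log₂(1.4706) = 0.1502
Sum = 0.130 bits.

0.130 bits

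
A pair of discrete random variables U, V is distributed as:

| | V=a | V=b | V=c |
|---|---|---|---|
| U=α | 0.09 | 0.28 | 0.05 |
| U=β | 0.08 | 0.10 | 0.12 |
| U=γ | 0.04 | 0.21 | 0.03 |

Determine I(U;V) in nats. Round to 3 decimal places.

0.072 nats

Marginals: p(U) = (0.4200, 0.3000, 0.2800), p(V) = (0.2100, 0.5900, 0.2000).
I(U;V) = H(U) + H(V) − H(U,V).
H(U) = 1.0820, H(V) = 0.9609, H(U,V) = 1.9714.
I(U;V) = 1.0820 + 0.9609 − 1.9714 = 0.072 nats.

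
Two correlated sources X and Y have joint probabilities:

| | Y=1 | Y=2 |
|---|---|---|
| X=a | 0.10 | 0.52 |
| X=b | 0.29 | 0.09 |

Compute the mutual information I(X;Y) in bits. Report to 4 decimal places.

Marginals: p(X) = (0.6200, 0.3800), p(Y) = (0.3900, 0.6100).
I(X;Y) = H(X) + H(Y) − H(X,Y).
H(X) = 0.9580, H(Y) = 0.9648, H(X,Y) = 1.6533.
I(X;Y) = 0.9580 + 0.9648 − 1.6533 = 0.2695 bits.

0.2695 bits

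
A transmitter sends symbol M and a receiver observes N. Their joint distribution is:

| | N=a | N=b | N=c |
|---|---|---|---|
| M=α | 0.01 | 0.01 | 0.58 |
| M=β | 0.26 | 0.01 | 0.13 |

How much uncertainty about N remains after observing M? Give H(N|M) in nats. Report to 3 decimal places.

Chain rule: H(N|M) = H(M,N) − H(M).
Marginals: p(M) = (0.6000, 0.4000), p(N) = (0.2700, 0.0200, 0.7100).
H(M,N) = 1.0696 nats; H(M) = 0.6730 nats.
H(N|M) = 1.0696 − 0.6730 = 0.397 nats.

0.397 nats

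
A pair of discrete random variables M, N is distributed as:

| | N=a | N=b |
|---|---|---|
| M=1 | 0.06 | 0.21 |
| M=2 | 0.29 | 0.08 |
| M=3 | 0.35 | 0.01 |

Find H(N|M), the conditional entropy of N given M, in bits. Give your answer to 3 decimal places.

0.551 bits

Chain rule: H(N|M) = H(M,N) − H(M).
Marginals: p(M) = (0.2700, 0.3700, 0.3600), p(N) = (0.7000, 0.3000).
H(M,N) = 2.1223 bits; H(M) = 1.5714 bits.
H(N|M) = 2.1223 − 1.5714 = 0.551 bits.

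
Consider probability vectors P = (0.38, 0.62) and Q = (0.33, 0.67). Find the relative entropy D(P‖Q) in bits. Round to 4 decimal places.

0.0080 bits

D(P‖Q) = Σ p·log₂(p/q).
  0.38·log₂(0.38/0.33) = 0.07734
  0.62·log₂(0.62/0.67) = -0.06937
D(P‖Q) = 0.0080 bits.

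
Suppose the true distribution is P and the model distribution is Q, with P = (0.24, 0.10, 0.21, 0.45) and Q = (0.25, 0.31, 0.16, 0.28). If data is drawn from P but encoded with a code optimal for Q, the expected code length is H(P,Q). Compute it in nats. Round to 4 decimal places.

H(P,Q) = −Σ p·ln q.
  −0.24·ln(0.25) = 0.33271
  −0.10·ln(0.31) = 0.11712
  −0.21·ln(0.16) = 0.38484
  −0.45·ln(0.28) = 0.57283
H(P,Q) = 1.4075 nats.

1.4075 nats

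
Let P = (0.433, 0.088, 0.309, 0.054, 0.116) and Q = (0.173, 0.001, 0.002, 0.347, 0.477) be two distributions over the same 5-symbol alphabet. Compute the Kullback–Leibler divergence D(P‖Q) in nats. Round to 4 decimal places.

D(P‖Q) = Σ p·ln(p/q).
  0.433·ln(0.433/0.173) = 0.39725
  0.088·ln(0.088/0.001) = 0.39401
  0.309·ln(0.309/0.002) = 1.55742
  0.054·ln(0.054/0.347) = -0.10046
  0.116·ln(0.116/0.477) = -0.16402
D(P‖Q) = 2.0842 nats.

2.0842 nats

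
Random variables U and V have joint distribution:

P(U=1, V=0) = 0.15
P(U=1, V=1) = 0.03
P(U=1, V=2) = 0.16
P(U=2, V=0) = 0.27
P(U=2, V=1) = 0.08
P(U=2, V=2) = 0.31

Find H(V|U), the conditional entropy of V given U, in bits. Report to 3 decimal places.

Chain rule: H(V|U) = H(U,V) − H(U).
Marginals: p(U) = (0.3400, 0.6600), p(V) = (0.4200, 0.1100, 0.4700).
H(U,V) = 2.3107 bits; H(U) = 0.9248 bits.
H(V|U) = 2.3107 − 0.9248 = 1.386 bits.

1.386 bits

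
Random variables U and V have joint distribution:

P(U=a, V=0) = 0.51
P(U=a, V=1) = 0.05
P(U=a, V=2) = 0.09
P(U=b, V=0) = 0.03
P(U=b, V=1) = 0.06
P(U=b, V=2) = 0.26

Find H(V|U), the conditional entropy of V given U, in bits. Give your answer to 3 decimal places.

Chain rule: H(V|U) = H(U,V) − H(U).
Marginals: p(U) = (0.6500, 0.3500), p(V) = (0.5400, 0.1100, 0.3500).
H(U,V) = 1.9248 bits; H(U) = 0.9341 bits.
H(V|U) = 1.9248 − 0.9341 = 0.991 bits.

0.991 bits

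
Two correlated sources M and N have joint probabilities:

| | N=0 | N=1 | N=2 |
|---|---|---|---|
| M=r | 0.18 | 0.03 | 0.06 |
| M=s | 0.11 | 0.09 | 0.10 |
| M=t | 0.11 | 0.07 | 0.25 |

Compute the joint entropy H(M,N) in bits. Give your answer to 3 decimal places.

2.955 bits

H(M,N) = −Σ p(x,y)·log₂ p(x,y) over all 9 cells.
  cell (r,0): −0.18·log₂0.18 = 0.4453
  cell (r,1): −0.03·log₂0.03 = 0.1518
  cell (r,2): −0.06·log₂0.06 = 0.2435
  cell (s,0): −0.11·log₂0.11 = 0.3503
  cell (s,1): −0.09·log₂0.09 = 0.3127
  cell (s,2): −0.10·log₂0.10 = 0.3322
  cell (t,0): −0.11·log₂0.11 = 0.3503
  cell (t,1): −0.07·log₂0.07 = 0.2686
  cell (t,2): −0.25·log₂0.25 = 0.5000
Sum = 2.955 bits.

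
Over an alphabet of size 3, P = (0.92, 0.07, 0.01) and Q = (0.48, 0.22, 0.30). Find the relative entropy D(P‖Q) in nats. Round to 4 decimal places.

D(P‖Q) = Σ p·ln(p/q).
  0.92·ln(0.92/0.48) = 0.59854
  0.07·ln(0.07/0.22) = -0.08016
  0.01·ln(0.01/0.30) = -0.03401
D(P‖Q) = 0.4844 nats.

0.4844 nats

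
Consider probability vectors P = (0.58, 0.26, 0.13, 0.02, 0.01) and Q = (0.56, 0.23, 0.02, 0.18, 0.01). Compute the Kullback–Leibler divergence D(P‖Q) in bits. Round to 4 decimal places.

D(P‖Q) = Σ p·log₂(p/q).
  0.58·log₂(0.58/0.56) = 0.02936
  0.26·log₂(0.26/0.23) = 0.04599
  0.13·log₂(0.13/0.02) = 0.35106
  0.02·log₂(0.02/0.18) = -0.06340
  0.01·log₂(0.01/0.01) = 0.00000
D(P‖Q) = 0.3630 bits.

0.3630 bits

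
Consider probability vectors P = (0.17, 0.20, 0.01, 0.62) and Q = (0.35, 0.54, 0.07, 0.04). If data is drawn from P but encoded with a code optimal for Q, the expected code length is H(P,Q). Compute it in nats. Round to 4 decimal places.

H(P,Q) = −Σ p·ln q.
  −0.17·ln(0.35) = 0.17847
  −0.20·ln(0.54) = 0.12324
  −0.01·ln(0.07) = 0.02659
  −0.62·ln(0.04) = 1.99570
H(P,Q) = 2.3240 nats.

2.3240 nats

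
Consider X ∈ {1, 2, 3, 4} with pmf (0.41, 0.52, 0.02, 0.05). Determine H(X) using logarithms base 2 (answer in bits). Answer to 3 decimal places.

1.347 bits

H(X) = −Σ p·log₂ p.
  −(0.41)·log₂(0.41) = 0.5274
  −(0.52)·log₂(0.52) = 0.4906
  −(0.02)·log₂(0.02) = 0.1129
  −(0.05)·log₂(0.05) = 0.2161
Sum: 0.5274 + 0.4906 + 0.1129 + 0.2161 = 1.347 bits.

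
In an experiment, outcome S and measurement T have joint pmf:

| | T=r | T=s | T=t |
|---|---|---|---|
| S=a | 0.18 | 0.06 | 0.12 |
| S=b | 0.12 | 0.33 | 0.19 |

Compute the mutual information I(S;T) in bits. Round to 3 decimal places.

Marginals: p(S) = (0.3600, 0.6400), p(T) = (0.3000, 0.3900, 0.3100).
I(S;T) = Σ p(x,y)·log₂[p(x,y)/(p(x)p(y))].
  (a,r): 0.18·log₂(1.6667) = 0.1327
  (a,s): 0.06·log₂(0.4274) = -0.0736
  (a,t): 0.12·log₂(1.0753) = 0.0126
  (b,r): 0.12·log₂(0.6250) = -0.0814
  (b,s): 0.33·log₂(1.3221) = 0.1329
  (b,t): 0.19·log₂(0.9577) = -0.0119
Sum = 0.111 bits.

0.111 bits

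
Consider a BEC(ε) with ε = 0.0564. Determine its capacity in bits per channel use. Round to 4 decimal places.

Binary erasure channel: capacity C = 1 − ε.
C = 1 − 0.0564 = 0.9436 bits per channel use.

0.9436 bits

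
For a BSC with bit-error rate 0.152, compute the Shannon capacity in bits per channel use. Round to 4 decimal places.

Binary symmetric channel: C = 1 − h₂(ε) where h₂ is the binary entropy function.
h₂(0.152) = −0.152·log₂0.152 − 0.848·log₂0.848 = 0.6148.
C = 1 − 0.6148 = 0.3852 bits per channel use.

0.3852 bits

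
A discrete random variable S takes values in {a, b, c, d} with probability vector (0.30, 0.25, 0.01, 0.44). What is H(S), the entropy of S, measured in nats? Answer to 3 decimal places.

H(S) = −Σ p·ln p.
  −(0.30)·ln(0.30) = 0.3612
  −(0.25)·ln(0.25) = 0.3466
  −(0.01)·ln(0.01) = 0.0461
  −(0.44)·ln(0.44) = 0.3612
Sum: 0.3612 + 0.3466 + 0.0461 + 0.3612 = 1.115 nats.

1.115 nats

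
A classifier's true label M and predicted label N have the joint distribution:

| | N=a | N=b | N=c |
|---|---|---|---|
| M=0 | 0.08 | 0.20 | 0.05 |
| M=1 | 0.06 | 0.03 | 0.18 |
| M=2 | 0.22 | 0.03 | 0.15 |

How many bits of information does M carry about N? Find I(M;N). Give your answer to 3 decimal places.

0.277 bits

Marginals: p(M) = (0.3300, 0.2700, 0.4000), p(N) = (0.3600, 0.2600, 0.3800).
I(M;N) = H(M) + H(N) − H(M,N).
H(M) = 1.5666, H(N) = 1.5664, H(M,N) = 2.8555.
I(M;N) = 1.5666 + 1.5664 − 2.8555 = 0.277 bits.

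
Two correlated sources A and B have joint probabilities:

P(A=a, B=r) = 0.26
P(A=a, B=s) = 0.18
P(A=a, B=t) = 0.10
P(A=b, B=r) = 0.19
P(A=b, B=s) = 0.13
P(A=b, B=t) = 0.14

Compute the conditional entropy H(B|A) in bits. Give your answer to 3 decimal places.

1.522 bits

Marginals: p(A) = (0.5400, 0.4600), p(B) = (0.4500, 0.3100, 0.2400).
H(B|A) = Σ p(A) · H(B|A=·).
  A=a: p=0.5400, H(B|A=a) = 1.4866
  A=b: p=0.4600, H(B|A=b) = 1.5644
Weighted sum = 1.522 bits.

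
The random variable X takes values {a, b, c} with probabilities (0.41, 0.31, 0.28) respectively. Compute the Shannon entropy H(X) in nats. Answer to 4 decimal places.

H(X) = −Σ p·ln p.
  −(0.41)·ln(0.41) = 0.36556
  −(0.31)·ln(0.31) = 0.36307
  −(0.28)·ln(0.28) = 0.35643
Sum: 0.36556 + 0.36307 + 0.35643 = 1.0851 nats.

1.0851 nats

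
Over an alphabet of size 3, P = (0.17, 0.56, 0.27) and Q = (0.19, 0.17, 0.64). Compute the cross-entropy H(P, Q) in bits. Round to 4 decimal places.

H(P,Q) = −Σ p·log₂ q.
  −0.17·log₂(0.19) = 0.40731
  −0.56·log₂(0.17) = 1.43158
  −0.27·log₂(0.64) = 0.17384
H(P,Q) = 2.0127 bits.

2.0127 bits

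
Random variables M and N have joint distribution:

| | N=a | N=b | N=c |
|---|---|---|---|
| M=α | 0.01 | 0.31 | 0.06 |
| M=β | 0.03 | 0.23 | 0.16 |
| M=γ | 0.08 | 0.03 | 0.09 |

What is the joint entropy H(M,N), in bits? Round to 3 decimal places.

H(M,N) = −Σ p(x,y)·log₂ p(x,y) over all 9 cells.
  cell (α,a): −0.01·log₂0.01 = 0.0664
  cell (α,b): −0.31·log₂0.31 = 0.5238
  cell (α,c): −0.06·log₂0.06 = 0.2435
  cell (β,a): −0.03·log₂0.03 = 0.1518
  cell (β,b): −0.23·log₂0.23 = 0.4877
  cell (β,c): −0.16·log₂0.16 = 0.4230
  cell (γ,a): −0.08·log₂0.08 = 0.2915
  cell (γ,b): −0.03·log₂0.03 = 0.1518
  cell (γ,c): −0.09·log₂0.09 = 0.3127
Sum = 2.652 bits.

2.652 bits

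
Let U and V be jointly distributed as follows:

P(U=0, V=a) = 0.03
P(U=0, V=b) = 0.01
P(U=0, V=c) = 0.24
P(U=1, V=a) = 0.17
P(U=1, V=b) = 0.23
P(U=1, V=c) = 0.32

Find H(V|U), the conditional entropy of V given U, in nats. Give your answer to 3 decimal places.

0.905 nats

Chain rule: H(V|U) = H(U,V) − H(U).
Marginals: p(U) = (0.2800, 0.7200), p(V) = (0.2000, 0.2400, 0.5600).
H(U,V) = 1.4976 nats; H(U) = 0.5930 nats.
H(V|U) = 1.4976 − 0.5930 = 0.905 nats.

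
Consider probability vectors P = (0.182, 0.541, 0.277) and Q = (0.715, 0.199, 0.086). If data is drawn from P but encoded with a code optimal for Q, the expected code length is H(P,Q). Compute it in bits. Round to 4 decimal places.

H(P,Q) = −Σ p·log₂ q.
  −0.182·log₂(0.715) = 0.08809
  −0.541·log₂(0.199) = 1.26008
  −0.277·log₂(0.086) = 0.98045
H(P,Q) = 2.3286 bits.

2.3286 bits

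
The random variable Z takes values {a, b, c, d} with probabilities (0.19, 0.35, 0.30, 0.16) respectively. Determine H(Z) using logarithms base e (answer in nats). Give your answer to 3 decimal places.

H(Z) = −Σ p·ln p.
  −(0.19)·ln(0.19) = 0.3155
  −(0.35)·ln(0.35) = 0.3674
  −(0.30)·ln(0.30) = 0.3612
  −(0.16)·ln(0.16) = 0.2932
Sum: 0.3155 + 0.3674 + 0.3612 + 0.2932 = 1.337 nats.

1.337 nats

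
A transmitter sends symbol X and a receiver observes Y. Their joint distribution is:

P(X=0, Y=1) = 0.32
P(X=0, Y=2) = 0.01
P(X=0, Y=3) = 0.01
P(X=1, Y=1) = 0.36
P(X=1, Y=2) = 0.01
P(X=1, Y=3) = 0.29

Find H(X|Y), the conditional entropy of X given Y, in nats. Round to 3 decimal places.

0.528 nats

Marginals: p(X) = (0.3400, 0.6600), p(Y) = (0.6800, 0.0200, 0.3000).
H(X|Y) = Σ p(Y) · H(X|Y=·).
  Y=1: p=0.6800, H(X|Y=1) = 0.6914
  Y=2: p=0.0200, H(X|Y=2) = 0.6931
  Y=3: p=0.3000, H(X|Y=3) = 0.1461
Weighted sum = 0.528 nats.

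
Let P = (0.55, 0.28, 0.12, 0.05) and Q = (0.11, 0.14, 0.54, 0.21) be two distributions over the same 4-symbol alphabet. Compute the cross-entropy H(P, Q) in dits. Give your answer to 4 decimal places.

0.8323 dits

H(P,Q) = −Σ p·log₁₀ q.
  −0.55·log₁₀(0.11) = 0.52723
  −0.28·log₁₀(0.14) = 0.23908
  −0.12·log₁₀(0.54) = 0.03211
  −0.05·log₁₀(0.21) = 0.03389
H(P,Q) = 0.8323 dits.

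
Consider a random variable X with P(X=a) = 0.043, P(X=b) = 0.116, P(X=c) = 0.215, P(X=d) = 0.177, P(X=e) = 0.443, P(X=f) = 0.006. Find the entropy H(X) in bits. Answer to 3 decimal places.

2.039 bits

H(X) = −Σ p·log₂ p.
  −(0.043)·log₂(0.043) = 0.1952
  −(0.116)·log₂(0.116) = 0.3605
  −(0.215)·log₂(0.215) = 0.4768
  −(0.177)·log₂(0.177) = 0.4422
  −(0.443)·log₂(0.443) = 0.5204
  −(0.006)·log₂(0.006) = 0.0443
Sum: 0.1952 + 0.3605 + 0.4768 + 0.4422 + 0.5204 + 0.0443 = 2.039 bits.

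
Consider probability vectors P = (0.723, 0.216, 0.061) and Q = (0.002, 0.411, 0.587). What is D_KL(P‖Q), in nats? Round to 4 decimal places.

3.9816 nats

D(P‖Q) = Σ p·ln(p/q).
  0.723·ln(0.723/0.002) = 4.25866
  0.216·ln(0.216/0.411) = -0.13896
  0.061·ln(0.061/0.587) = -0.13811
D(P‖Q) = 3.9816 nats.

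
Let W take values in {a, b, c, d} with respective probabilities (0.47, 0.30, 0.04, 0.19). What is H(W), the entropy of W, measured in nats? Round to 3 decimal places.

H(W) = −Σ p·ln p.
  −(0.47)·ln(0.47) = 0.3549
  −(0.30)·ln(0.30) = 0.3612
  −(0.04)·ln(0.04) = 0.1288
  −(0.19)·ln(0.19) = 0.3155
Sum: 0.3549 + 0.3612 + 0.1288 + 0.3155 = 1.160 nats.

1.160 nats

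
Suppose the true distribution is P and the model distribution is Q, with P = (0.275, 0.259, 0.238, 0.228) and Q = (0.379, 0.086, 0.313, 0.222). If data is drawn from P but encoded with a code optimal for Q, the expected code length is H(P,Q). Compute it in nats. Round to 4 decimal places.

H(P,Q) = −Σ p·ln q.
  −0.275·ln(0.379) = 0.26681
  −0.259·ln(0.086) = 0.63543
  −0.238·ln(0.313) = 0.27645
  −0.228·ln(0.222) = 0.34316
H(P,Q) = 1.5219 nats.

1.5219 nats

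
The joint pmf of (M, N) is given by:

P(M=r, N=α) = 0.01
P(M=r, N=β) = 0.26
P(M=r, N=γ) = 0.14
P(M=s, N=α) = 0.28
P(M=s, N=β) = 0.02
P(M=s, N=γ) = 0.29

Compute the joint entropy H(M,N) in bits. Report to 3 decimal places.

H(M,N) = −Σ p(x,y)·log₂ p(x,y) over all 6 cells.
  cell (r,α): −0.01·log₂0.01 = 0.0664
  cell (r,β): −0.26·log₂0.26 = 0.5053
  cell (r,γ): −0.14·log₂0.14 = 0.3971
  cell (s,α): −0.28·log₂0.28 = 0.5142
  cell (s,β): −0.02·log₂0.02 = 0.1129
  cell (s,γ): −0.29·log₂0.29 = 0.5179
Sum = 2.114 bits.

2.114 bits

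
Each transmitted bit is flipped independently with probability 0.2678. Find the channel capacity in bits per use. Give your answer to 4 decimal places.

Binary symmetric channel: C = 1 − h₂(ε) where h₂ is the binary entropy function.
h₂(0.2678) = −0.2678·log₂0.2678 − 0.7322·log₂0.7322 = 0.8383.
C = 1 − 0.8383 = 0.1617 bits per channel use.

0.1617 bits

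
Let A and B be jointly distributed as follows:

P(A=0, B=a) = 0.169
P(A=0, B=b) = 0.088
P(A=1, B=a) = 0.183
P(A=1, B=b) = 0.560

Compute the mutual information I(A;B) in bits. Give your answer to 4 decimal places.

Marginals: p(A) = (0.2570, 0.7430), p(B) = (0.3520, 0.6480).
I(A;B) = H(A) + H(B) − H(A,B).
H(A) = 0.8222, H(B) = 0.9358, H(A,B) = 1.6588.
I(A;B) = 0.8222 + 0.9358 − 1.6588 = 0.0992 bits.

0.0992 bits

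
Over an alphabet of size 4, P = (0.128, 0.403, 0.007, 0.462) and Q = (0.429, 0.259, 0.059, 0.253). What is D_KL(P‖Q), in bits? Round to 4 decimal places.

0.4135 bits

D(P‖Q) = Σ p·log₂(p/q).
  0.128·log₂(0.128/0.429) = -0.22334
  0.403·log₂(0.403/0.259) = 0.25704
  0.007·log₂(0.007/0.059) = -0.02153
  0.462·log₂(0.462/0.253) = 0.40137
D(P‖Q) = 0.4135 bits.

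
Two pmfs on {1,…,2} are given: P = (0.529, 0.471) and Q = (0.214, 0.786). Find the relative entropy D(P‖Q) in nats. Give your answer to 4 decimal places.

D(P‖Q) = Σ p·ln(p/q).
  0.529·ln(0.529/0.214) = 0.47875
  0.471·ln(0.471/0.786) = -0.24120
D(P‖Q) = 0.2376 nats.

0.2376 nats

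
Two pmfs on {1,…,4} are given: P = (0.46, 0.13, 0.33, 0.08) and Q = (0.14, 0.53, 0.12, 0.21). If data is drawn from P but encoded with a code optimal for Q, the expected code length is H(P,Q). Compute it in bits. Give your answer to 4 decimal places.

2.6134 bits

H(P,Q) = −Σ p·log₂ q.
  −0.46·log₂(0.14) = 1.30479
  −0.13·log₂(0.53) = 0.11907
  −0.33·log₂(0.12) = 1.00943
  −0.08·log₂(0.21) = 0.18012
H(P,Q) = 2.6134 bits.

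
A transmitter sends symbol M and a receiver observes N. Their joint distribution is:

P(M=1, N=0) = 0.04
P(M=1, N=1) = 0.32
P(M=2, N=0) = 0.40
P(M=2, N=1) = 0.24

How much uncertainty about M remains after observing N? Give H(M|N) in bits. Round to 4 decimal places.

0.7451 bits

Marginals: p(M) = (0.3600, 0.6400), p(N) = (0.4400, 0.5600).
H(M|N) = Σ p(N) · H(M|N=·).
  N=0: p=0.4400, H(M|N=0) = 0.4395
  N=1: p=0.5600, H(M|N=1) = 0.9852
Weighted sum = 0.7451 bits.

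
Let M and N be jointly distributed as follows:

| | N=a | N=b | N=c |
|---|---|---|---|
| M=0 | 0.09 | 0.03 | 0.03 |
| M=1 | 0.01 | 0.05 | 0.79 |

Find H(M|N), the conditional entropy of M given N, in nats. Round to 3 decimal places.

Chain rule: H(M|N) = H(M,N) − H(N).
Marginals: p(M) = (0.1500, 0.8500), p(N) = (0.1000, 0.0800, 0.8200).
H(M,N) = 0.8092 nats; H(N) = 0.5950 nats.
H(M|N) = 0.8092 − 0.5950 = 0.214 nats.

0.214 nats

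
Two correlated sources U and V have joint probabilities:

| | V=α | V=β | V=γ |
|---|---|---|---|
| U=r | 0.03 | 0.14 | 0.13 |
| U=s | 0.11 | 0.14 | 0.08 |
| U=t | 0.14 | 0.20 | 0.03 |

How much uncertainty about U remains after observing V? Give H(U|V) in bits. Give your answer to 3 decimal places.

Chain rule: H(U|V) = H(U,V) − H(V).
Marginals: p(U) = (0.3000, 0.3300, 0.3700), p(V) = (0.2800, 0.4800, 0.2400).
H(U,V) = 2.9837 bits; H(V) = 1.5166 bits.
H(U|V) = 2.9837 − 1.5166 = 1.467 bits.

1.467 bits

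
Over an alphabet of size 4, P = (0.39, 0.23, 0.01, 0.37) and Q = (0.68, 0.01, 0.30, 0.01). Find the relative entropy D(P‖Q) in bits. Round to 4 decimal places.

2.6060 bits

D(P‖Q) = Σ p·log₂(p/q).
  0.39·log₂(0.39/0.68) = -0.31280
  0.23·log₂(0.23/0.01) = 1.04042
  0.01·log₂(0.01/0.30) = -0.04907
  0.37·log₂(0.37/0.01) = 1.92750
D(P‖Q) = 2.6060 bits.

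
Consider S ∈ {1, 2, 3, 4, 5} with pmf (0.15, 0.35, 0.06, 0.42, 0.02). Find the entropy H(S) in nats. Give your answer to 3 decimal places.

H(S) = −Σ p·ln p.
  −(0.15)·ln(0.15) = 0.2846
  −(0.35)·ln(0.35) = 0.3674
  −(0.06)·ln(0.06) = 0.1688
  −(0.42)·ln(0.42) = 0.3644
  −(0.02)·ln(0.02) = 0.0782
Sum: 0.2846 + 0.3674 + 0.1688 + 0.3644 + 0.0782 = 1.263 nats.

1.263 nats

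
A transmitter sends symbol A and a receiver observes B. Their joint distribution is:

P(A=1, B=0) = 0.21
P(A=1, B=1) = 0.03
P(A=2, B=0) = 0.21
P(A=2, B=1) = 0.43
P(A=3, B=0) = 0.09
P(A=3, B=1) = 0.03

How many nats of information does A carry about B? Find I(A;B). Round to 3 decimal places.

Marginals: p(A) = (0.2400, 0.6400, 0.1200), p(B) = (0.5100, 0.4900).
I(A;B) = H(A) + H(B) − H(A,B).
H(A) = 0.8826, H(B) = 0.6929, H(A,B) = 1.4455.
I(A;B) = 0.8826 + 0.6929 − 1.4455 = 0.130 nats.

0.130 nats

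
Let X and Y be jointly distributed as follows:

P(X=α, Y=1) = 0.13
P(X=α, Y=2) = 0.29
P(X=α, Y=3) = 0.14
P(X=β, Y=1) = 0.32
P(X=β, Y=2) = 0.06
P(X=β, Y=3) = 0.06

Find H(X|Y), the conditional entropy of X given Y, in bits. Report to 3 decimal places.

Marginals: p(X) = (0.5600, 0.4400), p(Y) = (0.4500, 0.3500, 0.2000).
H(X|Y) = Σ p(Y) · H(X|Y=·).
  Y=1: p=0.4500, H(X|Y=1) = 0.8673
  Y=2: p=0.3500, H(X|Y=2) = 0.6610
  Y=3: p=0.2000, H(X|Y=3) = 0.8813
Weighted sum = 0.798 bits.

0.798 bits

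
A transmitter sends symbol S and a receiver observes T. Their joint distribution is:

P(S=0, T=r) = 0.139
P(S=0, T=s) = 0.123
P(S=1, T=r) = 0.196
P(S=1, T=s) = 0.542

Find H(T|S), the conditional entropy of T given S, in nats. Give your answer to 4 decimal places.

0.6083 nats

Chain rule: H(T|S) = H(S,T) − H(S).
Marginals: p(S) = (0.2620, 0.7380), p(T) = (0.3350, 0.6650).
H(S,T) = 1.1834 nats; H(S) = 0.5751 nats.
H(T|S) = 1.1834 − 0.5751 = 0.6083 nats.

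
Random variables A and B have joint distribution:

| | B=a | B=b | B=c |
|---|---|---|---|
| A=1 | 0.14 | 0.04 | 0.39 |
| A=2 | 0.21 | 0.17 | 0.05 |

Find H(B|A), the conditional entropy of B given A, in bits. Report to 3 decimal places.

Marginals: p(A) = (0.5700, 0.4300), p(B) = (0.3500, 0.2100, 0.4400).
H(B|A) = Σ p(A) · H(B|A=·).
  A=1: p=0.5700, H(B|A=1) = 1.1411
  A=2: p=0.4300, H(B|A=2) = 1.3952
Weighted sum = 1.250 bits.

1.250 bits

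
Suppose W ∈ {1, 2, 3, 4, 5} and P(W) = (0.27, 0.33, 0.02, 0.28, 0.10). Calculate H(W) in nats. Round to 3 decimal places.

1.384 nats

H(W) = −Σ p·ln p.
  −(0.27)·ln(0.27) = 0.3535
  −(0.33)·ln(0.33) = 0.3659
  −(0.02)·ln(0.02) = 0.0782
  −(0.28)·ln(0.28) = 0.3564
  −(0.10)·ln(0.10) = 0.2303
Sum: 0.3535 + 0.3659 + 0.0782 + 0.3564 + 0.2303 = 1.384 nats.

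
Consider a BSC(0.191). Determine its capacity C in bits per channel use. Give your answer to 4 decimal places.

Binary symmetric channel: C = 1 − h₂(ε) where h₂ is the binary entropy function.
h₂(0.191) = −0.191·log₂0.191 − 0.809·log₂0.809 = 0.7036.
C = 1 − 0.7036 = 0.2964 bits per channel use.

0.2964 bits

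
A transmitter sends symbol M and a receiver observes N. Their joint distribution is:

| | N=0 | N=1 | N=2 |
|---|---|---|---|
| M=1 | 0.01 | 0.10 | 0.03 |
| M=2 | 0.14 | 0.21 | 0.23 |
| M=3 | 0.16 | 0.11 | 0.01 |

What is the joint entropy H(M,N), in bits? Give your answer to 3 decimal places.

2.748 bits

H(M,N) = −Σ p(x,y)·log₂ p(x,y) over all 9 cells.
  cell (1,0): −0.01·log₂0.01 = 0.0664
  cell (1,1): −0.10·log₂0.10 = 0.3322
  cell (1,2): −0.03·log₂0.03 = 0.1518
  cell (2,0): −0.14·log₂0.14 = 0.3971
  cell (2,1): −0.21·log₂0.21 = 0.4728
  cell (2,2): −0.23·log₂0.23 = 0.4877
  cell (3,0): −0.16·log₂0.16 = 0.4230
  cell (3,1): −0.11·log₂0.11 = 0.3503
  cell (3,2): −0.01·log₂0.01 = 0.0664
Sum = 2.748 bits.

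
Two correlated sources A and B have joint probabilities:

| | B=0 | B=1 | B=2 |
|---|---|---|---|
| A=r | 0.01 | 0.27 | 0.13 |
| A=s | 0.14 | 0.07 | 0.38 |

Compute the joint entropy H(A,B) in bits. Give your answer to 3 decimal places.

H(A,B) = −Σ p(x,y)·log₂ p(x,y) over all 6 cells.
  cell (r,0): −0.01·log₂0.01 = 0.0664
  cell (r,1): −0.27·log₂0.27 = 0.5100
  cell (r,2): −0.13·log₂0.13 = 0.3826
  cell (s,0): −0.14·log₂0.14 = 0.3971
  cell (s,1): −0.07·log₂0.07 = 0.2686
  cell (s,2): −0.38·log₂0.38 = 0.5305
Sum = 2.155 bits.

2.155 bits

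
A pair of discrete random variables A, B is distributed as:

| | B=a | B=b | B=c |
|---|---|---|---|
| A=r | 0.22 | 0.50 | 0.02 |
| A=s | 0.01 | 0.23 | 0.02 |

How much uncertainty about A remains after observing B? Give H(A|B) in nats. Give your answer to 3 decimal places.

Marginals: p(A) = (0.7400, 0.2600), p(B) = (0.2300, 0.7300, 0.0400).
H(A|B) = Σ p(B) · H(A|B=·).
  B=a: p=0.2300, H(A|B=a) = 0.1788
  B=b: p=0.7300, H(A|B=b) = 0.6231
  B=c: p=0.0400, H(A|B=c) = 0.6931
Weighted sum = 0.524 nats.

0.524 nats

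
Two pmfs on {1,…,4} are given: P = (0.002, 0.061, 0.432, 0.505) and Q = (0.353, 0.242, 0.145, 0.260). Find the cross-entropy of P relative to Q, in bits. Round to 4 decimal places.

H(P,Q) = −Σ p·log₂ q.
  −0.002·log₂(0.353) = 0.00300
  −0.061·log₂(0.242) = 0.12486
  −0.432·log₂(0.145) = 1.20350
  −0.505·log₂(0.260) = 0.98143
H(P,Q) = 2.3128 bits.

2.3128 bits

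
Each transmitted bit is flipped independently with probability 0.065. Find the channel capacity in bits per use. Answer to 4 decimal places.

0.6530 bits

Binary symmetric channel: C = 1 − h₂(ε) where h₂ is the binary entropy function.
h₂(0.065) = −0.065·log₂0.065 − 0.935·log₂0.935 = 0.3470.
C = 1 − 0.3470 = 0.6530 bits per channel use.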